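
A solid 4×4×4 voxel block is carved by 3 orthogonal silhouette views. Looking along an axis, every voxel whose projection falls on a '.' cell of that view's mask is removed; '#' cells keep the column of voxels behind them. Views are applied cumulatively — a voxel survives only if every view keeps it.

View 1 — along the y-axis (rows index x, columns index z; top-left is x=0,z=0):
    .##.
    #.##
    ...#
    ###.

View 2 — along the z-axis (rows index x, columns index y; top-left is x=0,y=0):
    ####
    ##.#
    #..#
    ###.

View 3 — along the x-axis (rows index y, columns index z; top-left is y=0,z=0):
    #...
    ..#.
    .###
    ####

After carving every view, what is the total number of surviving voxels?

full grid |V| = 64
after view 1 [y-axis, 9 of 16 cells solid] → remaining = 36
after view 2 [z-axis, 12 of 16 cells solid] → remaining = 28
after view 3 [x-axis, 9 of 16 cells solid] → remaining = 15

|visual hull| = 15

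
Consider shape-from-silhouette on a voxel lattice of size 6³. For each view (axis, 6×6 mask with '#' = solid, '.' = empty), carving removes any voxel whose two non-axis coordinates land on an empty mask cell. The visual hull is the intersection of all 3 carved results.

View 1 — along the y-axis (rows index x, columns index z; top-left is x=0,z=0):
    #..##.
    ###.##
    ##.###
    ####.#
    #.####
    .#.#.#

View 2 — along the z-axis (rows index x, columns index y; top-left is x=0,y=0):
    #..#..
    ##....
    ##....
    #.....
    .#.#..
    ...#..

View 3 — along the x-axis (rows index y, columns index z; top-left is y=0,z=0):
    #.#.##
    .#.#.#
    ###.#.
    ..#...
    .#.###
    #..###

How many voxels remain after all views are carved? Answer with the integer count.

|visual hull| = 20

start: 6×6×6 = 216 voxels
after view 1 [y-axis, 26 of 36 cells solid] → remaining = 156
after view 2 [z-axis, 10 of 36 cells solid] → remaining = 44
after view 3 [x-axis, 20 of 36 cells solid] → remaining = 20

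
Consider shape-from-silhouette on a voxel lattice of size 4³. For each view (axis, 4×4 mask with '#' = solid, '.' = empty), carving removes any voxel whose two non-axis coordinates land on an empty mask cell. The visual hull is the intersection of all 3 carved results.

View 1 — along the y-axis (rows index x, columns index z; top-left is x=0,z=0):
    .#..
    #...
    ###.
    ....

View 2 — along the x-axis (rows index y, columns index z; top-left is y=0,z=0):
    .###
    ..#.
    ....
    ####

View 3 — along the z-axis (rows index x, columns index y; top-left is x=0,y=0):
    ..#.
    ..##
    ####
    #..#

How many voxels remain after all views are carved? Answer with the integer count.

7 voxels

full grid |V| = 64
V1 y: intersect with XZ mask (5 set) -- 20 left
V2 x: intersect with YZ mask (8 set) -- 9 left
V3 z: intersect with XY mask (9 set) -- 7 left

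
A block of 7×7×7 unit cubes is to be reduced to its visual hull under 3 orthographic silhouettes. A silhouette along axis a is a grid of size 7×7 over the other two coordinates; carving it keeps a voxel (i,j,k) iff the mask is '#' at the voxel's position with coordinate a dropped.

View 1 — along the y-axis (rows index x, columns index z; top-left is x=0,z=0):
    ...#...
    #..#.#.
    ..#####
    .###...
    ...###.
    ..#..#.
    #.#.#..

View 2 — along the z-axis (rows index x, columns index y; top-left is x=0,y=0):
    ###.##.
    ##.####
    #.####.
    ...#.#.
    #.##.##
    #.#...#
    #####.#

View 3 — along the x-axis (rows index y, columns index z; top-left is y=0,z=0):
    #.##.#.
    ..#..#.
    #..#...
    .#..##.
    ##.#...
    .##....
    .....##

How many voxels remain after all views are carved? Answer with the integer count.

remaining voxels: 37

full grid |V| = 343
[1] y-view keeps 20 columns → grid now 140
[2] z-view keeps 32 columns → grid now 93
[3] x-view keeps 18 columns → grid now 37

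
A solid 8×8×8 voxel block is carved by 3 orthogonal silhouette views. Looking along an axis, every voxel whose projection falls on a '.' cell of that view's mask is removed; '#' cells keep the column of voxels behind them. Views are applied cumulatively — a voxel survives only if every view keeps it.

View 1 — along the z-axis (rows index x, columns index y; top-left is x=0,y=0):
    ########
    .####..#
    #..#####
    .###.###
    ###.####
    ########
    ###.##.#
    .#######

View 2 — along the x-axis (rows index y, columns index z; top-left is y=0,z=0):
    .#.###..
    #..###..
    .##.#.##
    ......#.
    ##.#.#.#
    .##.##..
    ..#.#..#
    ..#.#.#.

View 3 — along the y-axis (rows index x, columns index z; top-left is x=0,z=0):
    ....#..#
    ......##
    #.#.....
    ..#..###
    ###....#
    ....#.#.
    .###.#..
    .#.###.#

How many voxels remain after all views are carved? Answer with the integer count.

initial block: 8^3 = 512
after view 1 [z-axis, 53 of 64 cells solid] → remaining = 424
after view 2 [x-axis, 29 of 64 cells solid] → remaining = 194
after view 3 [y-axis, 25 of 64 cells solid] → remaining = 81

remaining voxels: 81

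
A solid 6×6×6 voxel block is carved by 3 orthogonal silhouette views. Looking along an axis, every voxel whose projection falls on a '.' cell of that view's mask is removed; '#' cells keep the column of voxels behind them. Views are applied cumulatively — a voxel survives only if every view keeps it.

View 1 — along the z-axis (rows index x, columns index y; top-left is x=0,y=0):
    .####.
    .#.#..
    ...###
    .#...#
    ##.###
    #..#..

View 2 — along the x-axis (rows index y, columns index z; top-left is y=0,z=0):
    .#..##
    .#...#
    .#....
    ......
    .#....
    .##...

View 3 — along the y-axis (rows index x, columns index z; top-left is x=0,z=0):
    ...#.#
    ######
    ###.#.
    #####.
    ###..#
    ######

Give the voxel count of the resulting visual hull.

voxel count = 19

full grid |V| = 216
V1 z: intersect with XY mask (18 set) -- 108 left
V2 x: intersect with YZ mask (9 set) -- 24 left
V3 y: intersect with XZ mask (27 set) -- 19 left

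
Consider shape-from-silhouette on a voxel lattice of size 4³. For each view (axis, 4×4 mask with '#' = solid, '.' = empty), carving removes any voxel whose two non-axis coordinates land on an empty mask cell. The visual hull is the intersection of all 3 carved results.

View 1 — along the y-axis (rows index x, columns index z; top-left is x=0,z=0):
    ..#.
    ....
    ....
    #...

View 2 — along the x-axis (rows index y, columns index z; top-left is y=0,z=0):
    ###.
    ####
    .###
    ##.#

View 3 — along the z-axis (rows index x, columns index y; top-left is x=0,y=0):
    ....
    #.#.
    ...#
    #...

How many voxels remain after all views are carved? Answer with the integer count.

remaining voxels: 1

before carving: 64 voxels (4×4×4)
  1. axis=1 (XZ plane), |mask|=2  ⇒  voxels=8
  2. axis=0 (YZ plane), |mask|=13  ⇒  voxels=6
  3. axis=2 (XY plane), |mask|=4  ⇒  voxels=1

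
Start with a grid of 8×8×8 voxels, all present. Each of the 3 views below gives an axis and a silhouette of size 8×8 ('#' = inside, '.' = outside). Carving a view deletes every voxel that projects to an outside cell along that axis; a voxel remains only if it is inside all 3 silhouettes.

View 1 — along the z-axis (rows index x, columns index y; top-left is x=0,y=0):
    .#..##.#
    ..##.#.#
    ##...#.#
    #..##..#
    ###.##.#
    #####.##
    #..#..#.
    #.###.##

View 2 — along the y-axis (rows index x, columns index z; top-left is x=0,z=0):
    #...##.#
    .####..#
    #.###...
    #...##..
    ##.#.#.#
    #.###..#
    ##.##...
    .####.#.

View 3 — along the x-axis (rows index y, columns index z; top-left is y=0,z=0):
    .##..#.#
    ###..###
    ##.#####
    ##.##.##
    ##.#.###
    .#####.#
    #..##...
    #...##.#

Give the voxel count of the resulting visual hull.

full grid |V| = 512
carve view 1 (along z, XY-mask fill 38/64): 304 voxels remain
carve view 2 (along y, XZ-mask fill 35/64): 171 voxels remain
carve view 3 (along x, YZ-mask fill 42/64): 114 voxels remain

remaining voxels: 114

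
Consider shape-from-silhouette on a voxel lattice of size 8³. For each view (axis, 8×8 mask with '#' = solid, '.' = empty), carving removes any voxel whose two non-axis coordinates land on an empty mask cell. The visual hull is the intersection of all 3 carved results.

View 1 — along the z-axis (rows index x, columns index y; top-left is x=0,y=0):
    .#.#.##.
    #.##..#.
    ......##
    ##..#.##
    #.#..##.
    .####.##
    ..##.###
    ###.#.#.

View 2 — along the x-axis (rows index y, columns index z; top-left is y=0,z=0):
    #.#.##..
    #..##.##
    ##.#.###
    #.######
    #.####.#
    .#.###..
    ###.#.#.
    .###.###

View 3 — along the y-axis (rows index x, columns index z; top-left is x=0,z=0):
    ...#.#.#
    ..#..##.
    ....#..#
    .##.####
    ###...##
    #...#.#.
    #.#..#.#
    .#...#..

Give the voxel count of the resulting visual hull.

start: 8×8×8 = 512 voxels
step 1: project along z, AND mask (35/64) → |grid| = 280
step 2: project along x, AND mask (43/64) → |grid| = 188
step 3: project along y, AND mask (28/64) → |grid| = 80

remaining voxels: 80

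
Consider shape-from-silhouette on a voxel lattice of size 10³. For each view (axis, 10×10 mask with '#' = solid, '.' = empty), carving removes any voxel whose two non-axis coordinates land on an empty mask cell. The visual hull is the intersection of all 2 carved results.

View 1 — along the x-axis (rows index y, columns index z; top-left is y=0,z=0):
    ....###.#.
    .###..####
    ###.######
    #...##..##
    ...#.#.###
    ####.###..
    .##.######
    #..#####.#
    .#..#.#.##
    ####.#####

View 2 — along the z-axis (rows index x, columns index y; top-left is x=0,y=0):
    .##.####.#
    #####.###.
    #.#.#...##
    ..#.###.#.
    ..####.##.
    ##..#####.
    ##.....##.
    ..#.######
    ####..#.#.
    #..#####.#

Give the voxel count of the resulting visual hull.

remaining voxels: 405

full grid |V| = 1000
  1. axis=0 (YZ plane), |mask|=66  ⇒  voxels=660
  2. axis=2 (XY plane), |mask|=62  ⇒  voxels=405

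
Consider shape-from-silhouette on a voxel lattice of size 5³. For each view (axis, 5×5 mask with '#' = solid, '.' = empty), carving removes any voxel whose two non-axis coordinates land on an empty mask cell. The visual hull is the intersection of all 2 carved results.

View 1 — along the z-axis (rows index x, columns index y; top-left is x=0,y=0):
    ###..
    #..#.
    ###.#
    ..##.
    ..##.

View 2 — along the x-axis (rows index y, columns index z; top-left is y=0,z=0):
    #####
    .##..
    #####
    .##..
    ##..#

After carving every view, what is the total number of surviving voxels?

voxel count = 48

initial block: 5^3 = 125
V1 z: intersect with XY mask (13 set) -- 65 left
V2 x: intersect with YZ mask (17 set) -- 48 left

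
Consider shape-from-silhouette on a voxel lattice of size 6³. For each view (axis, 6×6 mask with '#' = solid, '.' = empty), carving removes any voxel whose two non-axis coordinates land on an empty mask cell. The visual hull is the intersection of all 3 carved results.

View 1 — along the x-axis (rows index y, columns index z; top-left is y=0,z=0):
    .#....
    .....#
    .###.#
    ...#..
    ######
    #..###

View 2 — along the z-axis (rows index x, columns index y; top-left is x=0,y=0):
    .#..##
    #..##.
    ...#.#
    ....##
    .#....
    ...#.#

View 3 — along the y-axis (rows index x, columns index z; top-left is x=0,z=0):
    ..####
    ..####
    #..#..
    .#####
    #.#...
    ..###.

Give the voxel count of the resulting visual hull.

full grid |V| = 216
V1 x: intersect with YZ mask (17 set) -- 102 left
V2 z: intersect with XY mask (13 set) -- 40 left
V3 y: intersect with XZ mask (20 set) -- 27 left

27 voxels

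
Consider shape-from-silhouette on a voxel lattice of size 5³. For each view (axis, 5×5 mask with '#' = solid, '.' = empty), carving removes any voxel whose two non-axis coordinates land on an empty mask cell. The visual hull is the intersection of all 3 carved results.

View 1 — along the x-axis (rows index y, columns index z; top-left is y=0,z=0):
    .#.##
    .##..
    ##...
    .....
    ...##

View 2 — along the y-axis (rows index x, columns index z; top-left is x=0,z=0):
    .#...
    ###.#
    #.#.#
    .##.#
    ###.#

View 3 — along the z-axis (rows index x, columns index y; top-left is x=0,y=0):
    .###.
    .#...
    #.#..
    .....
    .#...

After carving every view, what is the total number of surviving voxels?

start: 5×5×5 = 125 voxels
carve view 1 (along x, YZ-mask fill 9/25): 45 voxels remain
carve view 2 (along y, XZ-mask fill 15/25): 27 voxels remain
carve view 3 (along z, XY-mask fill 7/25): 8 voxels remain

remaining voxels: 8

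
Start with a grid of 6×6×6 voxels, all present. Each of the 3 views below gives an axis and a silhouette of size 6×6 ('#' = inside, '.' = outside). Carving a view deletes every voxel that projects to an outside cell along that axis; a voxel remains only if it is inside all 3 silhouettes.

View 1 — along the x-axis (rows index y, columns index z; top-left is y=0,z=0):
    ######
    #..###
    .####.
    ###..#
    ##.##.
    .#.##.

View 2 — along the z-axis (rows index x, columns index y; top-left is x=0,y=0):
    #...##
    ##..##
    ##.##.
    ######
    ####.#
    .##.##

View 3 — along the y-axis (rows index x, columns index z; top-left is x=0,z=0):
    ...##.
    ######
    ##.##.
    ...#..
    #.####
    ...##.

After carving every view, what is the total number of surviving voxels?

before carving: 216 voxels (6×6×6)
step 1: project along x, AND mask (25/36) → |grid| = 150
step 2: project along z, AND mask (26/36) → |grid| = 109
step 3: project along y, AND mask (20/36) → |grid| = 66

remaining voxels: 66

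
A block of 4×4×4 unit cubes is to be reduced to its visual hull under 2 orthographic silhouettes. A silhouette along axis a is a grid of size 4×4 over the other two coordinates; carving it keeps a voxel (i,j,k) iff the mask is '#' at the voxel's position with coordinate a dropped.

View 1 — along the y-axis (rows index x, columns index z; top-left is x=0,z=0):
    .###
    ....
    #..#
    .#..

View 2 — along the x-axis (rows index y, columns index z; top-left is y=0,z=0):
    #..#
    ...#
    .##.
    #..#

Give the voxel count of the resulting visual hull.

before carving: 64 voxels (4×4×4)
  1. axis=1 (XZ plane), |mask|=6  ⇒  voxels=24
  2. axis=0 (YZ plane), |mask|=7  ⇒  voxels=11

|visual hull| = 11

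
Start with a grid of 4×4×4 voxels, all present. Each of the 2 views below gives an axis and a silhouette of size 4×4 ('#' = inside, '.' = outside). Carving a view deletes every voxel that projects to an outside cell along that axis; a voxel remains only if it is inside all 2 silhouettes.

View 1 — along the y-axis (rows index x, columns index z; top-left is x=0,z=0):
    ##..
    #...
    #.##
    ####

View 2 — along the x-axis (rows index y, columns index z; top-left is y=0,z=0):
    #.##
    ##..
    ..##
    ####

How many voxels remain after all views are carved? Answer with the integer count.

|visual hull| = 28

before carving: 64 voxels (4×4×4)
step 1: project along y, AND mask (10/16) → |grid| = 40
step 2: project along x, AND mask (11/16) → |grid| = 28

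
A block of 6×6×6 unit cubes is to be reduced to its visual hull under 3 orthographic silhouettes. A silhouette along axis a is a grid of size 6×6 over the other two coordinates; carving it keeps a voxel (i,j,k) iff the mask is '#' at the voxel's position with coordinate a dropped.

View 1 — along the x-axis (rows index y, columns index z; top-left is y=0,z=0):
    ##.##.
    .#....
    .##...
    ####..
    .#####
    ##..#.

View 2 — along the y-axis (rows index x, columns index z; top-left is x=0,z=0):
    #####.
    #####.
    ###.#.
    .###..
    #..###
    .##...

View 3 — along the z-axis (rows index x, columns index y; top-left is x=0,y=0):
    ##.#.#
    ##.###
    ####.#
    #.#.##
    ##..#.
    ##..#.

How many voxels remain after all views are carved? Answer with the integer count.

full grid |V| = 216
  1. axis=0 (YZ plane), |mask|=19  ⇒  voxels=114
  2. axis=1 (XZ plane), |mask|=23  ⇒  voxels=82
  3. axis=2 (XY plane), |mask|=24  ⇒  voxels=58

remaining voxels: 58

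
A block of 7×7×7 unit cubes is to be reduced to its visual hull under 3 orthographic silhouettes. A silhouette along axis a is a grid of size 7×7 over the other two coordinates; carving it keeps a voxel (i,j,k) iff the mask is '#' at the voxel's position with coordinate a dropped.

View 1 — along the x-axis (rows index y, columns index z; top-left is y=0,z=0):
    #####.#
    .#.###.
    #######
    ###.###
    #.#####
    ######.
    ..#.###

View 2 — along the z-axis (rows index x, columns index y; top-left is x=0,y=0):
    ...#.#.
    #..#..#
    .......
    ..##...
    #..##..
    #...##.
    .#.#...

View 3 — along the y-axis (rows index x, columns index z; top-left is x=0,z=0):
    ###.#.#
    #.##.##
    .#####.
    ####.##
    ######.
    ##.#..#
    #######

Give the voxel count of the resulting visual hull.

66 voxels

start: 7×7×7 = 343 voxels
carve view 1 (along x, YZ-mask fill 39/49): 273 voxels remain
carve view 2 (along z, XY-mask fill 15/49): 87 voxels remain
carve view 3 (along y, XZ-mask fill 38/49): 66 voxels remain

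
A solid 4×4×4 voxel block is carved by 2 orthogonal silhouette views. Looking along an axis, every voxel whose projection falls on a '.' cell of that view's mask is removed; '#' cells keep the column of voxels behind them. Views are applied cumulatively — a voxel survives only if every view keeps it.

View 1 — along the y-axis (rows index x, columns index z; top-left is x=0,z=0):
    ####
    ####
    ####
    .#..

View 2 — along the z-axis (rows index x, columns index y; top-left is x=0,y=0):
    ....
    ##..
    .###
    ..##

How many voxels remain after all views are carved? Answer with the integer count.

voxel count = 22

start: 4×4×4 = 64 voxels
V1 y: intersect with XZ mask (13 set) -- 52 left
V2 z: intersect with XY mask (7 set) -- 22 left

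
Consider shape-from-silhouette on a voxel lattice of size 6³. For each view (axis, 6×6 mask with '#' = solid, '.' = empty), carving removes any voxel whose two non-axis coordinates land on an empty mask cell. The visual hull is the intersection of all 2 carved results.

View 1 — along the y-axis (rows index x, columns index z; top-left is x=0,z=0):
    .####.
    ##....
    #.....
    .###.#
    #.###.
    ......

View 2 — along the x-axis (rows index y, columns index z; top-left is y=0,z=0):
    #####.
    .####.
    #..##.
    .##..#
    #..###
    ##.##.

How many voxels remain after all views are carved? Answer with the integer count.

initial block: 6^3 = 216
V1 y: intersect with XZ mask (15 set) -- 90 left
V2 x: intersect with YZ mask (23 set) -- 60 left

remaining voxels: 60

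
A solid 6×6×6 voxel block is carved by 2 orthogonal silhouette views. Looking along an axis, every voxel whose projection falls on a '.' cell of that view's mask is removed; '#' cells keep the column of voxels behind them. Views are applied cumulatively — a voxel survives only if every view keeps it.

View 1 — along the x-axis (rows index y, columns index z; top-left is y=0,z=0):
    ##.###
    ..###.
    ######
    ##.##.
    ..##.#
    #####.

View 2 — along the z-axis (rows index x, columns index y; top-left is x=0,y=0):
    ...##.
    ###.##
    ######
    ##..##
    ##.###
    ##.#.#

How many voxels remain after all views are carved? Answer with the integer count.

|visual hull| = 108

start: 6×6×6 = 216 voxels
[1] x-view keeps 26 columns → grid now 156
[2] z-view keeps 26 columns → grid now 108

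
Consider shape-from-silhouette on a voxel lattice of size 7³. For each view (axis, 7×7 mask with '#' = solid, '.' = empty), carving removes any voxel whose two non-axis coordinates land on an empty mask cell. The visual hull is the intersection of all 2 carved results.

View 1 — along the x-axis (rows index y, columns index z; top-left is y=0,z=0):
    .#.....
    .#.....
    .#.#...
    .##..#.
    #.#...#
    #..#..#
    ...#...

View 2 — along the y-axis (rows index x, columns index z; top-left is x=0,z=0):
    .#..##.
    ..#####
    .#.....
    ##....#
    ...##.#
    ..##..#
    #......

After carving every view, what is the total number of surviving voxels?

full grid |V| = 343
  1. axis=0 (YZ plane), |mask|=14  ⇒  voxels=98
  2. axis=1 (XZ plane), |mask|=19  ⇒  voxels=39

|visual hull| = 39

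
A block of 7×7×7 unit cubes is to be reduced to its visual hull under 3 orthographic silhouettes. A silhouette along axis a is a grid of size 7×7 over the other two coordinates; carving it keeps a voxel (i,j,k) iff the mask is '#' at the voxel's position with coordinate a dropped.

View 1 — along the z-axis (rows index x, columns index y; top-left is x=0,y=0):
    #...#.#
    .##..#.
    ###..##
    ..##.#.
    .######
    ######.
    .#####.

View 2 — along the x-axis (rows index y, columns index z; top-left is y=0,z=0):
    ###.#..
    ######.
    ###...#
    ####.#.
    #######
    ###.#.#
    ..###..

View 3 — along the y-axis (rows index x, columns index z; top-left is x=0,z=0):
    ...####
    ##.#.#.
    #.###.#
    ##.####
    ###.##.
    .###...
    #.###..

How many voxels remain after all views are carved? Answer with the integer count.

remaining voxels: 97

start: 7×7×7 = 343 voxels
carve view 1 (along z, XY-mask fill 31/49): 217 voxels remain
carve view 2 (along x, YZ-mask fill 34/49): 153 voxels remain
carve view 3 (along y, XZ-mask fill 31/49): 97 voxels remain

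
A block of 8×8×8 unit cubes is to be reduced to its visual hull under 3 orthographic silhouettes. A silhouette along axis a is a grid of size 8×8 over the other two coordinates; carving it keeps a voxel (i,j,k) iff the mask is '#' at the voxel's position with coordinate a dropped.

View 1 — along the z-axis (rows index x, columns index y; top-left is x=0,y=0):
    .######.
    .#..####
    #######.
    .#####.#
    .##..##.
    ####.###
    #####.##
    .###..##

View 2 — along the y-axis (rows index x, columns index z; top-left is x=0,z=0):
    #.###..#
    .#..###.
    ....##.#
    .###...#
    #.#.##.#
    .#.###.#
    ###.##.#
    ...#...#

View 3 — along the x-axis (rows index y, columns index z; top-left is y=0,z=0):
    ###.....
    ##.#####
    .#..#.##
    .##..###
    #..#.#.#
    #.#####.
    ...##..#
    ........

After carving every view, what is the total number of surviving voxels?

remaining voxels: 108

before carving: 512 voxels (8×8×8)
carve view 1 (along z, XY-mask fill 47/64): 376 voxels remain
carve view 2 (along y, XZ-mask fill 34/64): 202 voxels remain
carve view 3 (along x, YZ-mask fill 32/64): 108 voxels remain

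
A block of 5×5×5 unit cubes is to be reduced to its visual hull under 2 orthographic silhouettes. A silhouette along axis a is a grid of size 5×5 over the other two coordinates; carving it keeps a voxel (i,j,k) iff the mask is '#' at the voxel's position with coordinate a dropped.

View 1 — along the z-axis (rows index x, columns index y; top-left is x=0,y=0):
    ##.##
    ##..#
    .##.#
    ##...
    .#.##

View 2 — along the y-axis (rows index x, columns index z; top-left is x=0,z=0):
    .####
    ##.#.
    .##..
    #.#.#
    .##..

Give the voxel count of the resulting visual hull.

initial block: 5^3 = 125
[1] z-view keeps 15 columns → grid now 75
[2] y-view keeps 14 columns → grid now 43

remaining voxels: 43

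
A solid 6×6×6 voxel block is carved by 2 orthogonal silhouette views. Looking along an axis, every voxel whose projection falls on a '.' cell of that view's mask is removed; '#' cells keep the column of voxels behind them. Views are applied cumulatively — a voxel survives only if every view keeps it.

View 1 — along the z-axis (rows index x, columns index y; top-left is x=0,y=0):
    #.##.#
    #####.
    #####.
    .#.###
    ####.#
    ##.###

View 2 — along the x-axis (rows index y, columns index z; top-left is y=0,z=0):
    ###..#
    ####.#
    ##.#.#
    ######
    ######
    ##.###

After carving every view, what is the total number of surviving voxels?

initial block: 6^3 = 216
after view 1 [z-axis, 28 of 36 cells solid] → remaining = 168
after view 2 [x-axis, 30 of 36 cells solid] → remaining = 141

voxel count = 141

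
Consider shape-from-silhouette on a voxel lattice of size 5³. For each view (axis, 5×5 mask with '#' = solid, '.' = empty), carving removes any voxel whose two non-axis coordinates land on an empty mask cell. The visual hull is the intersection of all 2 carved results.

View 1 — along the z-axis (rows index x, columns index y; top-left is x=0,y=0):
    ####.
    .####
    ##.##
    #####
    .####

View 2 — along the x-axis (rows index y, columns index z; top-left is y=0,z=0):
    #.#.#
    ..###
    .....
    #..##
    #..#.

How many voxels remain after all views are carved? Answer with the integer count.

before carving: 125 voxels (5×5×5)
  1. axis=2 (XY plane), |mask|=21  ⇒  voxels=105
  2. axis=0 (YZ plane), |mask|=11  ⇒  voxels=47

47 voxels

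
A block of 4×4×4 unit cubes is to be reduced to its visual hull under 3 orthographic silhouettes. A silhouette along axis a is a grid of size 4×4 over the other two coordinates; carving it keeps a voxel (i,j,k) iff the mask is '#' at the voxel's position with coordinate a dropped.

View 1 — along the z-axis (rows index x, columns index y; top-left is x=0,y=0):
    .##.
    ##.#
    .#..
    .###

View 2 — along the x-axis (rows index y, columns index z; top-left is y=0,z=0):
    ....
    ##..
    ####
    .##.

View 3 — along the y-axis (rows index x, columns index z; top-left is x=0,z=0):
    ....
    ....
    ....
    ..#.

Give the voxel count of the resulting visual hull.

full grid |V| = 64
[1] z-view keeps 9 columns → grid now 36
[2] x-view keeps 8 columns → grid now 20
[3] y-view keeps 1 columns → grid now 2

2 voxels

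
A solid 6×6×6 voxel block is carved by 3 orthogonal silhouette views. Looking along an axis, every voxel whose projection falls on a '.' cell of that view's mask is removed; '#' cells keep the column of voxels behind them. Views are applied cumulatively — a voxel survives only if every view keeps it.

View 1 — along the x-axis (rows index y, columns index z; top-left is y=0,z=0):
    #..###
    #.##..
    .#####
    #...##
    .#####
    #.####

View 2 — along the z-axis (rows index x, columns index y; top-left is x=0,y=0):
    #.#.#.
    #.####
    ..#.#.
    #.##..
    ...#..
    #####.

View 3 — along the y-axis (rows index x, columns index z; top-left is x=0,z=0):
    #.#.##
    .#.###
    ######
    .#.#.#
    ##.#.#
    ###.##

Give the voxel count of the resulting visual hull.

initial block: 6^3 = 216
[1] x-view keeps 25 columns → grid now 150
[2] z-view keeps 19 columns → grid now 81
[3] y-view keeps 26 columns → grid now 59

59 voxels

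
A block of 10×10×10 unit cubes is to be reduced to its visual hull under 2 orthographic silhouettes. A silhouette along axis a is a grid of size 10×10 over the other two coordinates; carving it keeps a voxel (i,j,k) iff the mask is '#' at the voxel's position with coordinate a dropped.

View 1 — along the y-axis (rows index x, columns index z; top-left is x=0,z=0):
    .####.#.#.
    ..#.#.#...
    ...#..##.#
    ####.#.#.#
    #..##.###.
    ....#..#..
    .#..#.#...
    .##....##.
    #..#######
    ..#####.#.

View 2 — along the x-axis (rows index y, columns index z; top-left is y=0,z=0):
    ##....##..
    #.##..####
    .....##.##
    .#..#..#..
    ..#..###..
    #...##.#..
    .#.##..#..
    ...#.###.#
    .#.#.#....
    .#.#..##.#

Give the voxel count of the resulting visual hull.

start: 10×10×10 = 1000 voxels
carve view 1 (along y, XZ-mask fill 49/100): 490 voxels remain
carve view 2 (along x, YZ-mask fill 43/100): 217 voxels remain

217 voxels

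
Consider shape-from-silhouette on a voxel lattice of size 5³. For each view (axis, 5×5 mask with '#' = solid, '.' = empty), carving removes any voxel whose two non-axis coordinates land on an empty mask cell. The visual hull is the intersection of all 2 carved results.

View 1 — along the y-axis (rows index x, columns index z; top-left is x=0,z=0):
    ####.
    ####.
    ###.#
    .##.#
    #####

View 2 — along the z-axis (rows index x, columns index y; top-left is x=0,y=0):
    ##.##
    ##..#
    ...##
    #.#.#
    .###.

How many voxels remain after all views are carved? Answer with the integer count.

remaining voxels: 60

full grid |V| = 125
after view 1 [y-axis, 20 of 25 cells solid] → remaining = 100
after view 2 [z-axis, 15 of 25 cells solid] → remaining = 60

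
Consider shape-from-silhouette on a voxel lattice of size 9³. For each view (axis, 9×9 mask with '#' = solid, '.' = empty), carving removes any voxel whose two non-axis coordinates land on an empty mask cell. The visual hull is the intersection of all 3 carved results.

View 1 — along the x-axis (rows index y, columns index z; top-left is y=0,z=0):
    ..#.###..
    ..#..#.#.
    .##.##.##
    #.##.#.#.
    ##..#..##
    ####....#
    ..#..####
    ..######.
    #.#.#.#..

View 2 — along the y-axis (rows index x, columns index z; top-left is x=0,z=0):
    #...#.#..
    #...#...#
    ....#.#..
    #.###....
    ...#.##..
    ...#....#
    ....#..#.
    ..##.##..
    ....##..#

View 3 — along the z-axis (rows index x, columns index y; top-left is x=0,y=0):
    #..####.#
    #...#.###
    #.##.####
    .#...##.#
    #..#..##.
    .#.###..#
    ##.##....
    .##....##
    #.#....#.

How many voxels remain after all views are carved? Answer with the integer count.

before carving: 729 voxels (9×9×9)
after view 1 [x-axis, 43 of 81 cells solid] → remaining = 387
after view 2 [y-axis, 26 of 81 cells solid] → remaining = 122
after view 3 [z-axis, 42 of 81 cells solid] → remaining = 69

remaining voxels: 69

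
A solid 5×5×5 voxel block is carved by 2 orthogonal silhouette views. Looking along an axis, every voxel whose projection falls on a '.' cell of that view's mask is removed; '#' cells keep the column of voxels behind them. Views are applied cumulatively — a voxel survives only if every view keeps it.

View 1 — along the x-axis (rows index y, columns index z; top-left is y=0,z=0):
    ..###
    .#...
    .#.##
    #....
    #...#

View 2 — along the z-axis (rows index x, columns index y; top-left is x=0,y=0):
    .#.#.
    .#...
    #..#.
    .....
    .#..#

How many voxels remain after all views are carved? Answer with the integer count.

voxel count = 10

full grid |V| = 125
carve view 1 (along x, YZ-mask fill 10/25): 50 voxels remain
carve view 2 (along z, XY-mask fill 7/25): 10 voxels remain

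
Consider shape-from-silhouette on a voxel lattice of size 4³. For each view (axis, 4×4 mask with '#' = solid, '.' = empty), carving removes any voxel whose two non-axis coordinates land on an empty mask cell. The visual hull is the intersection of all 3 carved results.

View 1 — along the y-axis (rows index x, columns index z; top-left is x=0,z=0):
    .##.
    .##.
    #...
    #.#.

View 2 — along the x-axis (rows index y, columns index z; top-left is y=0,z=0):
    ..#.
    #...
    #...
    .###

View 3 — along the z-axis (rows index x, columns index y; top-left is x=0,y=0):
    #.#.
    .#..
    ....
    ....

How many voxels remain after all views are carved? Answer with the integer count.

voxel count = 1

before carving: 64 voxels (4×4×4)
[1] y-view keeps 7 columns → grid now 28
[2] x-view keeps 6 columns → grid now 12
[3] z-view keeps 3 columns → grid now 1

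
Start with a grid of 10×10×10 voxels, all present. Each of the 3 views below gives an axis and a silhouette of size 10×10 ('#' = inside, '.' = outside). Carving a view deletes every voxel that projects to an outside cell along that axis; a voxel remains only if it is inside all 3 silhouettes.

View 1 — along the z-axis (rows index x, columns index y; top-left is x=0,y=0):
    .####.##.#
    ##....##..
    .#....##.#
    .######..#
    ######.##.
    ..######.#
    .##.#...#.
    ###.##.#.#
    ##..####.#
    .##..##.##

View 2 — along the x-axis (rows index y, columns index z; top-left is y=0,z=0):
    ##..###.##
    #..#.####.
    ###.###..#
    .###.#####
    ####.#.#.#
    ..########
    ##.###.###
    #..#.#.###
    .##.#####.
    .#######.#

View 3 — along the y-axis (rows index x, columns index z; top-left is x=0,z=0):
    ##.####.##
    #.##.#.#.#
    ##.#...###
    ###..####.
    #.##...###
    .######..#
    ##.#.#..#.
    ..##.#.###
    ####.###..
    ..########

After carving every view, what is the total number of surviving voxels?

remaining voxels: 300

initial block: 10^3 = 1000
step 1: project along z, AND mask (61/100) → |grid| = 610
step 2: project along x, AND mask (72/100) → |grid| = 435
step 3: project along y, AND mask (66/100) → |grid| = 300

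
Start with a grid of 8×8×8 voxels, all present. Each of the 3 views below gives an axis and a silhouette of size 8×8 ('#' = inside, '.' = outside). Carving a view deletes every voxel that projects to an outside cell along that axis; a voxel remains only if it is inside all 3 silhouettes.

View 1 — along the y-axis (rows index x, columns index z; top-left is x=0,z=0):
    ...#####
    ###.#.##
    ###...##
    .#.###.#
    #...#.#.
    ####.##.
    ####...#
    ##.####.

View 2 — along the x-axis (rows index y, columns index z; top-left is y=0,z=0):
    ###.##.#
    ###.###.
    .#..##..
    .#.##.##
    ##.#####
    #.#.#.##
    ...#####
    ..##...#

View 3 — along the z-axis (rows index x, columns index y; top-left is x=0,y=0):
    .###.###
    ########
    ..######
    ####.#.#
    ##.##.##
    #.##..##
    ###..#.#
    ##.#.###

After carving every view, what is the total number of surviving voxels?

|visual hull| = 145

start: 8×8×8 = 512 voxels
after view 1 [y-axis, 41 of 64 cells solid] → remaining = 328
after view 2 [x-axis, 40 of 64 cells solid] → remaining = 205
after view 3 [z-axis, 48 of 64 cells solid] → remaining = 145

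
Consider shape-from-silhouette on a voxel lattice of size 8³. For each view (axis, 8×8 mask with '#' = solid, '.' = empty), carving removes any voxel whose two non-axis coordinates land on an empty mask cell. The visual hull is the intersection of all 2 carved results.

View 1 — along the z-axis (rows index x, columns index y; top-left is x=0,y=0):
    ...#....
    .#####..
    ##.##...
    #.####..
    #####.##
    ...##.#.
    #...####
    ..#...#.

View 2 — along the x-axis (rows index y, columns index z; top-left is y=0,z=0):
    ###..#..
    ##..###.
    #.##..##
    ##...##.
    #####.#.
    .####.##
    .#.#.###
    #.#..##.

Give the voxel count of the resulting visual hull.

full grid |V| = 512
after view 1 [z-axis, 32 of 64 cells solid] → remaining = 256
after view 2 [x-axis, 39 of 64 cells solid] → remaining = 157

|visual hull| = 157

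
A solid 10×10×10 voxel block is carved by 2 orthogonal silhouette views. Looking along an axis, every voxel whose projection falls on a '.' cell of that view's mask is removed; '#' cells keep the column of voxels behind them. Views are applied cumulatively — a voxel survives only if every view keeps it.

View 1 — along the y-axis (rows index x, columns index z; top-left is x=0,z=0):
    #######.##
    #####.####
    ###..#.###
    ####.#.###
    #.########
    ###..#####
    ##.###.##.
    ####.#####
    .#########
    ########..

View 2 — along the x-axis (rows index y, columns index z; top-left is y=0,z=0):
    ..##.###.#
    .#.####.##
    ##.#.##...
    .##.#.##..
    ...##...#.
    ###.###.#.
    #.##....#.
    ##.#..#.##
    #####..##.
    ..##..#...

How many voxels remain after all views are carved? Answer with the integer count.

initial block: 10^3 = 1000
carve view 1 (along y, XZ-mask fill 83/100): 830 voxels remain
carve view 2 (along x, YZ-mask fill 53/100): 437 voxels remain

|visual hull| = 437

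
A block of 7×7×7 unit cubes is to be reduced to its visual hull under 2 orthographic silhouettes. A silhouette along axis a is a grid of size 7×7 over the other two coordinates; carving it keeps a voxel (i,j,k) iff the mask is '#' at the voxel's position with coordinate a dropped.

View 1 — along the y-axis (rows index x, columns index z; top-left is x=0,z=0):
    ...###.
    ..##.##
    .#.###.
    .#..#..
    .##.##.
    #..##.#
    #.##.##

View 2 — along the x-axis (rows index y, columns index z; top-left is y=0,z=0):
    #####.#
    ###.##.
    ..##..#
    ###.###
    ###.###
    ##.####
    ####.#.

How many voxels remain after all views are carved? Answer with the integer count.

start: 7×7×7 = 343 voxels
  1. axis=1 (XZ plane), |mask|=26  ⇒  voxels=182
  2. axis=0 (YZ plane), |mask|=37  ⇒  voxels=133

voxel count = 133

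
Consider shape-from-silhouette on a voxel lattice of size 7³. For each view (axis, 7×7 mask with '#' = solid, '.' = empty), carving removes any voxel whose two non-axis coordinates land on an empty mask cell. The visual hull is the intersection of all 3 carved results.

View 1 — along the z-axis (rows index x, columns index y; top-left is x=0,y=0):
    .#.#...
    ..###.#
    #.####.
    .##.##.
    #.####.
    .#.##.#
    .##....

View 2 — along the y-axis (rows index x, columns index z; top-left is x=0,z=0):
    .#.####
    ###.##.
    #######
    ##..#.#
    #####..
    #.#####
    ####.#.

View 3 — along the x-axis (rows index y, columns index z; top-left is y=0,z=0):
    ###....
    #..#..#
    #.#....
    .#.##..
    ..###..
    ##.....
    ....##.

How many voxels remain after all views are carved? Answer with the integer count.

|visual hull| = 59

initial block: 7^3 = 343
  1. axis=2 (XY plane), |mask|=26  ⇒  voxels=182
  2. axis=1 (XZ plane), |mask|=37  ⇒  voxels=140
  3. axis=0 (YZ plane), |mask|=18  ⇒  voxels=59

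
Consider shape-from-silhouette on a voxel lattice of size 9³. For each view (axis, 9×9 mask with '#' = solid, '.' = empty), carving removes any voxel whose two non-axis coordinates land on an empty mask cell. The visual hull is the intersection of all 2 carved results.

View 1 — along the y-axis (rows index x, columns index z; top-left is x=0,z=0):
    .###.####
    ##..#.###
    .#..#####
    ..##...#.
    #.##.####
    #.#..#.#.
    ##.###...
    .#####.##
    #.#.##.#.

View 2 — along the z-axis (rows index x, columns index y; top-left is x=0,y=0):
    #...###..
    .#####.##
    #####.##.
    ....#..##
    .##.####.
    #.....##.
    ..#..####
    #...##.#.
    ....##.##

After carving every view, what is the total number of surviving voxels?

start: 9×9×9 = 729 voxels
V1 y: intersect with XZ mask (50 set) -- 450 left
V2 z: intersect with XY mask (43 set) -- 248 left

248 voxels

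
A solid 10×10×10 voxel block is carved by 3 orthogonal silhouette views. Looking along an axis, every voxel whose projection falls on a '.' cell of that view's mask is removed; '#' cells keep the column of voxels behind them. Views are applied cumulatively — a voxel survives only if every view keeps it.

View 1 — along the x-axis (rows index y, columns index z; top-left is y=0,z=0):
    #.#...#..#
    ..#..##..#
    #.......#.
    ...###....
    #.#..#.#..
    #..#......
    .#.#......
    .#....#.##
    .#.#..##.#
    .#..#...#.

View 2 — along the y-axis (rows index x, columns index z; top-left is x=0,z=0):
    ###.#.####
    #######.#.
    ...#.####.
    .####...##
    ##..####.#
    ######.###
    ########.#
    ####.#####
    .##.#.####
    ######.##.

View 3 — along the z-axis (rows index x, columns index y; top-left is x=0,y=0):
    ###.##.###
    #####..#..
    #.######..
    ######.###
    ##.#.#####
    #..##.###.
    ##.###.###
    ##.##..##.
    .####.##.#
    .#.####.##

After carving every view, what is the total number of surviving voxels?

191 voxels

before carving: 1000 voxels (10×10×10)
after view 1 [x-axis, 33 of 100 cells solid] → remaining = 330
after view 2 [y-axis, 76 of 100 cells solid] → remaining = 249
after view 3 [z-axis, 72 of 100 cells solid] → remaining = 191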